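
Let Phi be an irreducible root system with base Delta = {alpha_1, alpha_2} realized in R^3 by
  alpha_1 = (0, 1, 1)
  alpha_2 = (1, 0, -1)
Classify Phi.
Compute the Cartan integers a_ij = 2(alpha_i, alpha_j)/(alpha_j, alpha_j); the resulting 2x2 Cartan matrix is
[[2, -1], [-1, 2]].
All simple roots have the same length, so the diagram is simply laced. The associated Dynkin diagram is a chain of 2 nodes with single edges (A_2), so the type is A_2 (the algebra sl(3)).

A_2 (sl(3))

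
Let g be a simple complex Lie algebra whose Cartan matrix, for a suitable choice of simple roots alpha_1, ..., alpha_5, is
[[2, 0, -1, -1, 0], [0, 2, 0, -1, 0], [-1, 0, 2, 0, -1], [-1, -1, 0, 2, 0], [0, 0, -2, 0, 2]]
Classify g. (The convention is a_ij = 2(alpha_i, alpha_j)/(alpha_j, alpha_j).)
The matrix has rank 5 with 2's on the diagonal. Reading the off-diagonal entries as Dynkin edges (a single edge where a_ij = a_ji = -1; a double or triple edge where a_ij * a_ji = 2 or 3), the diagram is a chain of 5 nodes with a double edge at one end; the terminal node there is the unique long simple root (C_5). One simple-root ordering that puts it in standard form is (alpha_2, alpha_4, alpha_1, alpha_3, alpha_5). So the algebra is type C_5, i.e. sp(10).

C5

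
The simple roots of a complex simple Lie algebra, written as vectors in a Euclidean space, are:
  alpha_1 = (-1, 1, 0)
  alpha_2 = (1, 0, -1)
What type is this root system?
type A_2

Compute the Cartan integers a_ij = 2(alpha_i, alpha_j)/(alpha_j, alpha_j); the resulting 2x2 Cartan matrix is
[[2, -1], [-1, 2]].
All simple roots have the same length, so the diagram is simply laced. The associated Dynkin diagram is a chain of 2 nodes with single edges (A_2), so the type is A_2 (the algebra sl(3)).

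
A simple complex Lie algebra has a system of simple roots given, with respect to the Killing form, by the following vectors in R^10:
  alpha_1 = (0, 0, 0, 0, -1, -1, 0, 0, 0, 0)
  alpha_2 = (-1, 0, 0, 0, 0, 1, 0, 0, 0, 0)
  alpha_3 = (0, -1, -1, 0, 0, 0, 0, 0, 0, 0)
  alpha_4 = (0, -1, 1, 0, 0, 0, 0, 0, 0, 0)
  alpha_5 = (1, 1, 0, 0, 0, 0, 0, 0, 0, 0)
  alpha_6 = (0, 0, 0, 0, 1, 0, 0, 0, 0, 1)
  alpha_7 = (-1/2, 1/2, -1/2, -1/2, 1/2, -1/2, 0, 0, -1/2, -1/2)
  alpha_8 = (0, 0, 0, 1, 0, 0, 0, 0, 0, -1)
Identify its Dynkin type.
E_8

Compute the Cartan integers a_ij = 2(alpha_i, alpha_j)/(alpha_j, alpha_j); the resulting 8x8 Cartan matrix is
[[2, -1, 0, 0, 0, -1, 0, 0], [-1, 2, 0, 0, -1, 0, 0, 0], [0, 0, 2, 0, -1, 0, 0, 0], [0, 0, 0, 2, -1, 0, -1, 0], [0, -1, -1, -1, 2, 0, 0, 0], [-1, 0, 0, 0, 0, 2, 0, -1], [0, 0, 0, -1, 0, 0, 2, 0], [0, 0, 0, 0, 0, -1, 0, 2]].
All simple roots have the same length, so the diagram is simply laced. The associated Dynkin diagram is a chain of 7 nodes with one extra node attached to the third node from one end (E_8), so the type is E_8.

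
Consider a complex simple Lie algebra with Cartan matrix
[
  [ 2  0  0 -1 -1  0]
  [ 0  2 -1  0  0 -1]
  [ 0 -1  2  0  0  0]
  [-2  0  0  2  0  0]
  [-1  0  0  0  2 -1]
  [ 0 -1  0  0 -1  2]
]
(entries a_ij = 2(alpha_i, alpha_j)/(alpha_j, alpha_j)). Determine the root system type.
The matrix has rank 6 with 2's on the diagonal. Reading the off-diagonal entries as Dynkin edges (a single edge where a_ij = a_ji = -1; a double or triple edge where a_ij * a_ji = 2 or 3), the diagram is a chain of 6 nodes with a double edge at one end; the terminal node there is the unique long simple root (C_6). One simple-root ordering that puts it in standard form is (alpha_3, alpha_2, alpha_6, alpha_5, alpha_1, alpha_4). So the algebra is type C_6, i.e. sp(12).

type C_6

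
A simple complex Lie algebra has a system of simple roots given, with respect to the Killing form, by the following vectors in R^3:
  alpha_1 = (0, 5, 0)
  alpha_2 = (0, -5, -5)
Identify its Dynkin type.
B_2

Compute the Cartan integers a_ij = 2(alpha_i, alpha_j)/(alpha_j, alpha_j); the resulting 2x2 Cartan matrix is
[[2, -1], [-2, 2]].
The roots have two lengths (squared-length ratio 2:1); the short ones are alpha_{1}. The associated Dynkin diagram is a chain of 2 nodes with a double edge at one end; the terminal node there is the unique short simple root (B_2), so the type is B_2 (the algebra so(5)).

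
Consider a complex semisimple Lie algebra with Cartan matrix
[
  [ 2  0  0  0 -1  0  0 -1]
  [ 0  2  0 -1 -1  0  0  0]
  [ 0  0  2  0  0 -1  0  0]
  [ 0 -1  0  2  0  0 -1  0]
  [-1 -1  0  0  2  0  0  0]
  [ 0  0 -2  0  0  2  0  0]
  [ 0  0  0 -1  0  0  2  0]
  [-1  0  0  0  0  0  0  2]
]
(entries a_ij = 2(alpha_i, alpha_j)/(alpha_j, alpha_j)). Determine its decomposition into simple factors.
The diagram associated to this matrix has two connected components: the simple roots {alpha_1, alpha_2, alpha_4, alpha_5, alpha_7, alpha_8} form a chain of 6 nodes with single edges (A_6), and {alpha_3, alpha_6} form a chain of 2 nodes with a double edge at one end; the terminal node there is the unique short simple root (B_2). A semisimple Lie algebra decomposes uniquely as the direct sum of simple ideals, one per connected component of its Dynkin diagram, so g ≅ A_6 ⊕ B_2 (dimension 48 + 10 = 58).

type A_6 + type B_2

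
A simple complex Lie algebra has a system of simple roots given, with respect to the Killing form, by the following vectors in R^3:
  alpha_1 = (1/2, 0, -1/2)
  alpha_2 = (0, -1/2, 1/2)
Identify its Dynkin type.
Compute the Cartan integers a_ij = 2(alpha_i, alpha_j)/(alpha_j, alpha_j); the resulting 2x2 Cartan matrix is
[[2, -1], [-1, 2]].
All simple roots have the same length, so the diagram is simply laced. The associated Dynkin diagram is a chain of 2 nodes with single edges (A_2), so the type is A_2 (the algebra sl(3)).

A2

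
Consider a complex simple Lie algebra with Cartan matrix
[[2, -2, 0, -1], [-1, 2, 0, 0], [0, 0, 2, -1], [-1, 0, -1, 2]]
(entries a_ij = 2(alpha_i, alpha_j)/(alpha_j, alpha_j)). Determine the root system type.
B_4 (so(9))

The matrix has rank 4 with 2's on the diagonal. Reading the off-diagonal entries as Dynkin edges (a single edge where a_ij = a_ji = -1; a double or triple edge where a_ij * a_ji = 2 or 3), the diagram is a chain of 4 nodes with a double edge at one end; the terminal node there is the unique short simple root (B_4). One simple-root ordering that puts it in standard form is (alpha_3, alpha_4, alpha_1, alpha_2). So the algebra is type B_4, i.e. so(9).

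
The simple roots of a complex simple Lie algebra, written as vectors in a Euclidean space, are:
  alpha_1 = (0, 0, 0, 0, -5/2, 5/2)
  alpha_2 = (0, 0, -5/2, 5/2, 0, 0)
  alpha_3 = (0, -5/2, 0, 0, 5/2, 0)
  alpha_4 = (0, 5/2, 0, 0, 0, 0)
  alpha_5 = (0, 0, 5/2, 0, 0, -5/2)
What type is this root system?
Compute the Cartan integers a_ij = 2(alpha_i, alpha_j)/(alpha_j, alpha_j); the resulting 5x5 Cartan matrix is
[[2, 0, -1, 0, -1], [0, 2, 0, 0, -1], [-1, 0, 2, -2, 0], [0, 0, -1, 2, 0], [-1, -1, 0, 0, 2]].
The roots have two lengths (squared-length ratio 2:1); the short ones are alpha_{4}. The associated Dynkin diagram is a chain of 5 nodes with a double edge at one end; the terminal node there is the unique short simple root (B_5), so the type is B_5 (the algebra so(11)).

B_5 (so(11))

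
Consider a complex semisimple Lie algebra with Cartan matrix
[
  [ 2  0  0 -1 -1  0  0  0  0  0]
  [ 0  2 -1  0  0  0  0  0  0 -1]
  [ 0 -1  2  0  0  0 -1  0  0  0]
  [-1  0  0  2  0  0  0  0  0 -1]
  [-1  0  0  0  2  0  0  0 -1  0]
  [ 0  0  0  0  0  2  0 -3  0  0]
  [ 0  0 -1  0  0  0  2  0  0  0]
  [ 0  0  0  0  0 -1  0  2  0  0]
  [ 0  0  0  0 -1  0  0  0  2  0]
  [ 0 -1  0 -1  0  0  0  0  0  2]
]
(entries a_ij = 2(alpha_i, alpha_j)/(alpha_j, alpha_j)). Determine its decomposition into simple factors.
The diagram associated to this matrix has two connected components: the simple roots {alpha_1, alpha_2, alpha_3, alpha_4, alpha_5, alpha_7, alpha_9, alpha_10} form a chain of 8 nodes with single edges (A_8), and {alpha_6, alpha_8} form two nodes joined by a triple edge (G_2). A semisimple Lie algebra decomposes uniquely as the direct sum of simple ideals, one per connected component of its Dynkin diagram, so g ≅ A_8 ⊕ G_2 (dimension 80 + 14 = 94).

A8 ⊕ G2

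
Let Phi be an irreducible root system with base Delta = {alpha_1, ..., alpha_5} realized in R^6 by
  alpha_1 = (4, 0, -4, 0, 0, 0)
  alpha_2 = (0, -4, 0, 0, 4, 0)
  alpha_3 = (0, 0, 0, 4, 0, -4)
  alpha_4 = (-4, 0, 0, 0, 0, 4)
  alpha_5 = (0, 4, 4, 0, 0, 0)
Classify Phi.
type A_5

Compute the Cartan integers a_ij = 2(alpha_i, alpha_j)/(alpha_j, alpha_j); the resulting 5x5 Cartan matrix is
[[2, 0, 0, -1, -1], [0, 2, 0, 0, -1], [0, 0, 2, -1, 0], [-1, 0, -1, 2, 0], [-1, -1, 0, 0, 2]].
All simple roots have the same length, so the diagram is simply laced. The associated Dynkin diagram is a chain of 5 nodes with single edges (A_5), so the type is A_5 (the algebra sl(6)).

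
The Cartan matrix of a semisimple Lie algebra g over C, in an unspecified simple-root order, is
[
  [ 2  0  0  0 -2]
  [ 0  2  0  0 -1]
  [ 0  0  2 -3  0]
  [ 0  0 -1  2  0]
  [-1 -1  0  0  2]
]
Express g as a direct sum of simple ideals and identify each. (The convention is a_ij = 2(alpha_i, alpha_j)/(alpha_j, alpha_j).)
C_3 ⊕ G_2

The diagram associated to this matrix has two connected components: the simple roots {alpha_1, alpha_2, alpha_5} form a chain of 3 nodes with a double edge at one end; the terminal node there is the unique long simple root (C_3), and {alpha_3, alpha_4} form two nodes joined by a triple edge (G_2). A semisimple Lie algebra decomposes uniquely as the direct sum of simple ideals, one per connected component of its Dynkin diagram, so g ≅ C_3 ⊕ G_2 (dimension 21 + 14 = 35).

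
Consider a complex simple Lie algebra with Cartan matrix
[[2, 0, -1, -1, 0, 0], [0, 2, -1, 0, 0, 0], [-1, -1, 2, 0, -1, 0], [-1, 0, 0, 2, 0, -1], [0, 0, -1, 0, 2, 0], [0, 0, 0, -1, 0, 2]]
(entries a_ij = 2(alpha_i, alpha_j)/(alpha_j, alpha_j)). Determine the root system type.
The matrix has rank 6 with 2's on the diagonal. Reading the off-diagonal entries as Dynkin edges (a single edge where a_ij = a_ji = -1; a double or triple edge where a_ij * a_ji = 2 or 3), the diagram is a chain of 4 nodes with a fork of two nodes at one end (D_6). One simple-root ordering that puts it in standard form is (alpha_6, alpha_4, alpha_1, alpha_3, alpha_2, alpha_5). So the algebra is type D_6, i.e. so(12).

type D_6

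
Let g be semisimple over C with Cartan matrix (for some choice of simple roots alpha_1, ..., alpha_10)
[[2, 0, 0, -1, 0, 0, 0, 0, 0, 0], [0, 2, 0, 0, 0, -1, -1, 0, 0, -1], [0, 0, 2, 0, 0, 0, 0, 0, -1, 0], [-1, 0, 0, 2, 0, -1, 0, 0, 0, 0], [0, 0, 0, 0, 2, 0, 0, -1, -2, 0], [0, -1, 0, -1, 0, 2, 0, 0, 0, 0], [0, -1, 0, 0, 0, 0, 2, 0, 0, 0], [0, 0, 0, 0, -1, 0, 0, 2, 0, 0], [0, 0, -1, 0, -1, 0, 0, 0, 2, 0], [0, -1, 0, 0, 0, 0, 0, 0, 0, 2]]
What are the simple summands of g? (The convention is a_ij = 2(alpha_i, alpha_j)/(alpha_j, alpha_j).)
The diagram associated to this matrix has two connected components: the simple roots {alpha_1, alpha_2, alpha_4, alpha_6, alpha_7, alpha_10} form a chain of 4 nodes with a fork of two nodes at one end (D_6), and {alpha_3, alpha_5, alpha_8, alpha_9} form a chain of 4 nodes with a double edge between the middle two (F_4). A semisimple Lie algebra decomposes uniquely as the direct sum of simple ideals, one per connected component of its Dynkin diagram, so g ≅ D_6 ⊕ F_4 (dimension 66 + 52 = 118).

type D_6 ⊕ type F_4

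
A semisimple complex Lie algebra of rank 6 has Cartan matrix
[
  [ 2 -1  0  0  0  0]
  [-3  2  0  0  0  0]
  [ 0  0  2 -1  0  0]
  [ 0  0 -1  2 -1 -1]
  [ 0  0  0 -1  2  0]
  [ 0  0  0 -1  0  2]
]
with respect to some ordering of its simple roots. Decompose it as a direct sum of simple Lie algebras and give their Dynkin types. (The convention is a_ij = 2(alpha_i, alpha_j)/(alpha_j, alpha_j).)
D_4 + G_2

The diagram associated to this matrix has two connected components: the simple roots {alpha_3, alpha_4, alpha_5, alpha_6} form a chain of 2 nodes with a fork of two nodes at one end (D_4), and {alpha_1, alpha_2} form two nodes joined by a triple edge (G_2). A semisimple Lie algebra decomposes uniquely as the direct sum of simple ideals, one per connected component of its Dynkin diagram, so g ≅ D_4 ⊕ G_2 (dimension 28 + 14 = 42).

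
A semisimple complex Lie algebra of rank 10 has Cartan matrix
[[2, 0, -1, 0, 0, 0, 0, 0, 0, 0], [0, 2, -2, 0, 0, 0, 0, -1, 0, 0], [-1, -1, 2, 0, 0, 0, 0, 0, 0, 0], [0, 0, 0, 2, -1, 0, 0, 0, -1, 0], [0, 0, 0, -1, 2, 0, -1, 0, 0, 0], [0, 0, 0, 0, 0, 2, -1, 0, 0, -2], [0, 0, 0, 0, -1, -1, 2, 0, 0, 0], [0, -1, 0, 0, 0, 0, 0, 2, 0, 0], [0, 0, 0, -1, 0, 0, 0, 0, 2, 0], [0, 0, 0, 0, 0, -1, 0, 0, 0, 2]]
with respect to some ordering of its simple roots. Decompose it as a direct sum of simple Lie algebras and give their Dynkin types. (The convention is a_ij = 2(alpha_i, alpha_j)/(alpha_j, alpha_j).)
B_6 (so(13)) + F_4

The diagram associated to this matrix has two connected components: the simple roots {alpha_4, alpha_5, alpha_6, alpha_7, alpha_9, alpha_10} form a chain of 6 nodes with a double edge at one end; the terminal node there is the unique short simple root (B_6), and {alpha_1, alpha_2, alpha_3, alpha_8} form a chain of 4 nodes with a double edge between the middle two (F_4). A semisimple Lie algebra decomposes uniquely as the direct sum of simple ideals, one per connected component of its Dynkin diagram, so g ≅ B_6 ⊕ F_4 (dimension 78 + 52 = 130).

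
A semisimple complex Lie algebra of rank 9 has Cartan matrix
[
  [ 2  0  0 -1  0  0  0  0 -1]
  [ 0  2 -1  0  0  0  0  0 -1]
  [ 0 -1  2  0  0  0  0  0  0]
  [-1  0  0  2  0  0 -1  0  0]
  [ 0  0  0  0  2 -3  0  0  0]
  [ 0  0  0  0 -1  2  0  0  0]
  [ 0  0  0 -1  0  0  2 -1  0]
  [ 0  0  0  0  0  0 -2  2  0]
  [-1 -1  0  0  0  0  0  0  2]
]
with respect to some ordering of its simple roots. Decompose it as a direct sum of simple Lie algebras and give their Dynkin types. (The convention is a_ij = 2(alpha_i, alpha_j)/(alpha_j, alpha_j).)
The diagram associated to this matrix has two connected components: the simple roots {alpha_1, alpha_2, alpha_3, alpha_4, alpha_7, alpha_8, alpha_9} form a chain of 7 nodes with a double edge at one end; the terminal node there is the unique long simple root (C_7), and {alpha_5, alpha_6} form two nodes joined by a triple edge (G_2). A semisimple Lie algebra decomposes uniquely as the direct sum of simple ideals, one per connected component of its Dynkin diagram, so g ≅ C_7 ⊕ G_2 (dimension 105 + 14 = 119).

C_7 + G_2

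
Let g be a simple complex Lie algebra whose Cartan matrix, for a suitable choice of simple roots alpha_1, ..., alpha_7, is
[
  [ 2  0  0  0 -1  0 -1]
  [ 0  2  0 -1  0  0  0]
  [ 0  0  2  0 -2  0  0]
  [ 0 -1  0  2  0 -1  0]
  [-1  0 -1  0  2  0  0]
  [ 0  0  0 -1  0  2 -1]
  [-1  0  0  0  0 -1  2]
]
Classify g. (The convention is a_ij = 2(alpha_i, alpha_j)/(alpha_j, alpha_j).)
The matrix has rank 7 with 2's on the diagonal. Reading the off-diagonal entries as Dynkin edges (a single edge where a_ij = a_ji = -1; a double or triple edge where a_ij * a_ji = 2 or 3), the diagram is a chain of 7 nodes with a double edge at one end; the terminal node there is the unique long simple root (C_7). One simple-root ordering that puts it in standard form is (alpha_2, alpha_4, alpha_6, alpha_7, alpha_1, alpha_5, alpha_3). So the algebra is type C_7, i.e. sp(14).

C_7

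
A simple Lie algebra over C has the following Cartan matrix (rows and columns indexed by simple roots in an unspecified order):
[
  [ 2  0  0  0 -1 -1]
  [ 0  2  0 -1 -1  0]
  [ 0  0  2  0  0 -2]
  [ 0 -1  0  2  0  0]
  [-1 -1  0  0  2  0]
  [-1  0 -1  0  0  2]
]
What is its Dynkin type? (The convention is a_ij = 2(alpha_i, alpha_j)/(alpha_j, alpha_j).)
The matrix has rank 6 with 2's on the diagonal. Reading the off-diagonal entries as Dynkin edges (a single edge where a_ij = a_ji = -1; a double or triple edge where a_ij * a_ji = 2 or 3), the diagram is a chain of 6 nodes with a double edge at one end; the terminal node there is the unique long simple root (C_6). One simple-root ordering that puts it in standard form is (alpha_4, alpha_2, alpha_5, alpha_1, alpha_6, alpha_3). So the algebra is type C_6, i.e. sp(12).

type C_6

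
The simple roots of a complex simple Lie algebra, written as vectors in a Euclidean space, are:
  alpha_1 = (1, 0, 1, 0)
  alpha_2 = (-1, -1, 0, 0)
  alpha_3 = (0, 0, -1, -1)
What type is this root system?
A3

Compute the Cartan integers a_ij = 2(alpha_i, alpha_j)/(alpha_j, alpha_j); the resulting 3x3 Cartan matrix is
[[2, -1, -1], [-1, 2, 0], [-1, 0, 2]].
All simple roots have the same length, so the diagram is simply laced. The associated Dynkin diagram is a chain of 3 nodes with single edges (A_3), so the type is A_3 (the algebra sl(4)).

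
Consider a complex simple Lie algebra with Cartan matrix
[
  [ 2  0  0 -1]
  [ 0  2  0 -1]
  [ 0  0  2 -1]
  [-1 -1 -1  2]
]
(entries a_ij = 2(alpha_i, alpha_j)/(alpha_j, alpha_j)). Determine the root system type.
D_4

The matrix has rank 4 with 2's on the diagonal. Reading the off-diagonal entries as Dynkin edges (a single edge where a_ij = a_ji = -1; a double or triple edge where a_ij * a_ji = 2 or 3), the diagram is a chain of 2 nodes with a fork of two nodes at one end (D_4). One simple-root ordering that puts it in standard form is (alpha_1, alpha_4, alpha_2, alpha_3). So the algebra is type D_4, i.e. so(8).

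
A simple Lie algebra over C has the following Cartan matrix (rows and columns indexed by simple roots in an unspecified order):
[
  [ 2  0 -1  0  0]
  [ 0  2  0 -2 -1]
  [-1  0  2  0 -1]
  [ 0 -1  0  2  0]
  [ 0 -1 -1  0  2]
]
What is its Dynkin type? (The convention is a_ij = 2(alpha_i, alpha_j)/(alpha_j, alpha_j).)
B5

The matrix has rank 5 with 2's on the diagonal. Reading the off-diagonal entries as Dynkin edges (a single edge where a_ij = a_ji = -1; a double or triple edge where a_ij * a_ji = 2 or 3), the diagram is a chain of 5 nodes with a double edge at one end; the terminal node there is the unique short simple root (B_5). One simple-root ordering that puts it in standard form is (alpha_1, alpha_3, alpha_5, alpha_2, alpha_4). So the algebra is type B_5, i.e. so(11).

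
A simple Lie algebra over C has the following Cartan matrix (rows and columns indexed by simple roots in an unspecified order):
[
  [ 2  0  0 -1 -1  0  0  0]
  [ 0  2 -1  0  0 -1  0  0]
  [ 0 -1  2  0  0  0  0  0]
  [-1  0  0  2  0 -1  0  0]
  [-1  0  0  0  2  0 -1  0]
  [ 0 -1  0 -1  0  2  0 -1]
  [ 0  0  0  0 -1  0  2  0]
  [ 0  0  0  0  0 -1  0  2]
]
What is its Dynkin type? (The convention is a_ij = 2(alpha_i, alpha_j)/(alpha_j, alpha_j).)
The matrix has rank 8 with 2's on the diagonal. Reading the off-diagonal entries as Dynkin edges (a single edge where a_ij = a_ji = -1; a double or triple edge where a_ij * a_ji = 2 or 3), the diagram is a chain of 7 nodes with one extra node attached to the third node from one end (E_8). One simple-root ordering that puts it in standard form is (alpha_3, alpha_8, alpha_2, alpha_6, alpha_4, alpha_1, alpha_5, alpha_7). So the algebra is type E_8.

type E_8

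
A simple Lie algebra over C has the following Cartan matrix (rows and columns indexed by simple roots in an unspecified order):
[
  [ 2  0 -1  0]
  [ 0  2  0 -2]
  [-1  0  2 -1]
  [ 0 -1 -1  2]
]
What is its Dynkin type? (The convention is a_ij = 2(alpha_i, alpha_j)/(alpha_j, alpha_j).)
C4

The matrix has rank 4 with 2's on the diagonal. Reading the off-diagonal entries as Dynkin edges (a single edge where a_ij = a_ji = -1; a double or triple edge where a_ij * a_ji = 2 or 3), the diagram is a chain of 4 nodes with a double edge at one end; the terminal node there is the unique long simple root (C_4). One simple-root ordering that puts it in standard form is (alpha_1, alpha_3, alpha_4, alpha_2). So the algebra is type C_4, i.e. sp(8).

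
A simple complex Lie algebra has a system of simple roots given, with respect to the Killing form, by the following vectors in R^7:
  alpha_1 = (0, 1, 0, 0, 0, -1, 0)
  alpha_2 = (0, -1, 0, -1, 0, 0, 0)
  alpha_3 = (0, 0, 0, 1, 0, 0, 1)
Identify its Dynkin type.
A_3 (sl(4))

Compute the Cartan integers a_ij = 2(alpha_i, alpha_j)/(alpha_j, alpha_j); the resulting 3x3 Cartan matrix is
[[2, -1, 0], [-1, 2, -1], [0, -1, 2]].
All simple roots have the same length, so the diagram is simply laced. The associated Dynkin diagram is a chain of 3 nodes with single edges (A_3), so the type is A_3 (the algebra sl(4)).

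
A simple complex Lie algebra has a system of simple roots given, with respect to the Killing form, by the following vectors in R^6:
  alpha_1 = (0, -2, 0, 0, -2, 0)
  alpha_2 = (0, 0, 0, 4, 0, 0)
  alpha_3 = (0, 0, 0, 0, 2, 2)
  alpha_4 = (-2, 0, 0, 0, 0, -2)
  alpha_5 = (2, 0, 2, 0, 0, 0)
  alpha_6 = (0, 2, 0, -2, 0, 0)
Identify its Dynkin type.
C_6 (sp(12))

Compute the Cartan integers a_ij = 2(alpha_i, alpha_j)/(alpha_j, alpha_j); the resulting 6x6 Cartan matrix is
[[2, 0, -1, 0, 0, -1], [0, 2, 0, 0, 0, -2], [-1, 0, 2, -1, 0, 0], [0, 0, -1, 2, -1, 0], [0, 0, 0, -1, 2, 0], [-1, -1, 0, 0, 0, 2]].
The roots have two lengths (squared-length ratio 2:1); the short ones are alpha_{1,3,4,5,6}. The associated Dynkin diagram is a chain of 6 nodes with a double edge at one end; the terminal node there is the unique long simple root (C_6), so the type is C_6 (the algebra sp(12)).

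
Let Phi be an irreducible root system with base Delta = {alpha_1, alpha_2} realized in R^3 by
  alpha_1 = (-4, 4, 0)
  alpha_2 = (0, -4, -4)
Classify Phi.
A2

Compute the Cartan integers a_ij = 2(alpha_i, alpha_j)/(alpha_j, alpha_j); the resulting 2x2 Cartan matrix is
[[2, -1], [-1, 2]].
All simple roots have the same length, so the diagram is simply laced. The associated Dynkin diagram is a chain of 2 nodes with single edges (A_2), so the type is A_2 (the algebra sl(3)).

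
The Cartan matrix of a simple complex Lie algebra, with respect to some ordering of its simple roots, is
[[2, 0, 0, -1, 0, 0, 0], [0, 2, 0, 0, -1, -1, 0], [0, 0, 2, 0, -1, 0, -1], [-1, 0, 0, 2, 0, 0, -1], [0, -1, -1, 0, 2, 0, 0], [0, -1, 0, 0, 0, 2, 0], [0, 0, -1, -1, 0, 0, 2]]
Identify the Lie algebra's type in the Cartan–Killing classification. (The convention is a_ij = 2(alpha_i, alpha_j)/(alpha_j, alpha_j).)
The matrix has rank 7 with 2's on the diagonal. Reading the off-diagonal entries as Dynkin edges (a single edge where a_ij = a_ji = -1; a double or triple edge where a_ij * a_ji = 2 or 3), the diagram is a chain of 7 nodes with single edges (A_7). One simple-root ordering that puts it in standard form is (alpha_6, alpha_2, alpha_5, alpha_3, alpha_7, alpha_4, alpha_1). So the algebra is type A_7, i.e. sl(8).

A_7 (sl(8))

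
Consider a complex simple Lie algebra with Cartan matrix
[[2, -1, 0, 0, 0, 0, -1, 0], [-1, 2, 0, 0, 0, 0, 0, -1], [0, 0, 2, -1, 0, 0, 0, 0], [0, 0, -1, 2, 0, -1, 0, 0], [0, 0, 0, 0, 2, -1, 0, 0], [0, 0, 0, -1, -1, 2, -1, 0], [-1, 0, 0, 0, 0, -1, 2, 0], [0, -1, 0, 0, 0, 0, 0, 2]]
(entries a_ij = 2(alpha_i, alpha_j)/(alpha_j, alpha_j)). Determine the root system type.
E_8

The matrix has rank 8 with 2's on the diagonal. Reading the off-diagonal entries as Dynkin edges (a single edge where a_ij = a_ji = -1; a double or triple edge where a_ij * a_ji = 2 or 3), the diagram is a chain of 7 nodes with one extra node attached to the third node from one end (E_8). One simple-root ordering that puts it in standard form is (alpha_3, alpha_5, alpha_4, alpha_6, alpha_7, alpha_1, alpha_2, alpha_8). So the algebra is type E_8.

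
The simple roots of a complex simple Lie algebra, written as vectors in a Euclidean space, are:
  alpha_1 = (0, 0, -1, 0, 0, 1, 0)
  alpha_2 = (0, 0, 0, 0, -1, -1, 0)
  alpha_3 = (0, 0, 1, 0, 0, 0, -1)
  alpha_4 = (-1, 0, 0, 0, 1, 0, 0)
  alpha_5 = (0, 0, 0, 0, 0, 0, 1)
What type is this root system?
B_5

Compute the Cartan integers a_ij = 2(alpha_i, alpha_j)/(alpha_j, alpha_j); the resulting 5x5 Cartan matrix is
[[2, -1, -1, 0, 0], [-1, 2, 0, -1, 0], [-1, 0, 2, 0, -2], [0, -1, 0, 2, 0], [0, 0, -1, 0, 2]].
The roots have two lengths (squared-length ratio 2:1); the short ones are alpha_{5}. The associated Dynkin diagram is a chain of 5 nodes with a double edge at one end; the terminal node there is the unique short simple root (B_5), so the type is B_5 (the algebra so(11)).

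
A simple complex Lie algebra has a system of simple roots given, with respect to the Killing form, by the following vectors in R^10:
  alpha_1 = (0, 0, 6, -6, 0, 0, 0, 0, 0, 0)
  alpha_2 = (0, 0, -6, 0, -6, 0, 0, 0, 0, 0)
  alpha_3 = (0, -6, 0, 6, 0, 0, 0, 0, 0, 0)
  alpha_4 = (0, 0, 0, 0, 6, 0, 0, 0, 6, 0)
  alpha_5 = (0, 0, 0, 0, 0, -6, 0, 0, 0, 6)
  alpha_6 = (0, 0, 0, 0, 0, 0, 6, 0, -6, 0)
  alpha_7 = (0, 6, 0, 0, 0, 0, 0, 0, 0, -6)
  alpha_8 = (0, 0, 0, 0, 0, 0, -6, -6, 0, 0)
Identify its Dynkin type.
A_8

Compute the Cartan integers a_ij = 2(alpha_i, alpha_j)/(alpha_j, alpha_j); the resulting 8x8 Cartan matrix is
[[2, -1, -1, 0, 0, 0, 0, 0], [-1, 2, 0, -1, 0, 0, 0, 0], [-1, 0, 2, 0, 0, 0, -1, 0], [0, -1, 0, 2, 0, -1, 0, 0], [0, 0, 0, 0, 2, 0, -1, 0], [0, 0, 0, -1, 0, 2, 0, -1], [0, 0, -1, 0, -1, 0, 2, 0], [0, 0, 0, 0, 0, -1, 0, 2]].
All simple roots have the same length, so the diagram is simply laced. The associated Dynkin diagram is a chain of 8 nodes with single edges (A_8), so the type is A_8 (the algebra sl(9)).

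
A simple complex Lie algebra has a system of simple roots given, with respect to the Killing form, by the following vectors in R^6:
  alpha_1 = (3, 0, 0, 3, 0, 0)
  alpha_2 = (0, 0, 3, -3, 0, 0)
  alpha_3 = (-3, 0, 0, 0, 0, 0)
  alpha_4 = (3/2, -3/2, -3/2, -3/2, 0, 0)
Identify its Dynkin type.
F_4

Compute the Cartan integers a_ij = 2(alpha_i, alpha_j)/(alpha_j, alpha_j); the resulting 4x4 Cartan matrix is
[[2, -1, -2, 0], [-1, 2, 0, 0], [-1, 0, 2, -1], [0, 0, -1, 2]].
The roots have two lengths (squared-length ratio 2:1); the short ones are alpha_{3,4}. The associated Dynkin diagram is a chain of 4 nodes with a double edge between the middle two (F_4), so the type is F_4.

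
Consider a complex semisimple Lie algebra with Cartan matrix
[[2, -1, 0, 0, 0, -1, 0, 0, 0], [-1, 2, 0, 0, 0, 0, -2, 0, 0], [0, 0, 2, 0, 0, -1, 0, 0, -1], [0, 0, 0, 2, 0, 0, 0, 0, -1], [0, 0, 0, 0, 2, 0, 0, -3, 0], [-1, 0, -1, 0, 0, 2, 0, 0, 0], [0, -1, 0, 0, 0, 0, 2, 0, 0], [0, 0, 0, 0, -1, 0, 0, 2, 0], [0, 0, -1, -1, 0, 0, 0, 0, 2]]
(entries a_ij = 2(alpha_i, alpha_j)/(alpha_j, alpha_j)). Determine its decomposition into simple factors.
B_7 ⊕ G_2

The diagram associated to this matrix has two connected components: the simple roots {alpha_1, alpha_2, alpha_3, alpha_4, alpha_6, alpha_7, alpha_9} form a chain of 7 nodes with a double edge at one end; the terminal node there is the unique short simple root (B_7), and {alpha_5, alpha_8} form two nodes joined by a triple edge (G_2). A semisimple Lie algebra decomposes uniquely as the direct sum of simple ideals, one per connected component of its Dynkin diagram, so g ≅ B_7 ⊕ G_2 (dimension 105 + 14 = 119).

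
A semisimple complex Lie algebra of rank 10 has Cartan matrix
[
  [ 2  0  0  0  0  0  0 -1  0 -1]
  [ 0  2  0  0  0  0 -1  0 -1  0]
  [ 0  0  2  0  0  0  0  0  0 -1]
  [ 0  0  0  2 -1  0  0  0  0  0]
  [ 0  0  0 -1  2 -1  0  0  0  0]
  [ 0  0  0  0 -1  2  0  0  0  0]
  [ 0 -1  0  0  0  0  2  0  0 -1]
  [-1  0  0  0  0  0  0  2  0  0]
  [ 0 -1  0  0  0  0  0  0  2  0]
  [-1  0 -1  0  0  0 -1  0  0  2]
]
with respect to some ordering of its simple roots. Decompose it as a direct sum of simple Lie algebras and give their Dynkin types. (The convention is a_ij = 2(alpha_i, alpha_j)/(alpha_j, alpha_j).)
type A_3 ⊕ type E_7

The diagram associated to this matrix has two connected components: the simple roots {alpha_4, alpha_5, alpha_6} form a chain of 3 nodes with single edges (A_3), and {alpha_1, alpha_2, alpha_3, alpha_7, alpha_8, alpha_9, alpha_10} form a chain of 6 nodes with one extra node attached to the third node from one end (E_7). A semisimple Lie algebra decomposes uniquely as the direct sum of simple ideals, one per connected component of its Dynkin diagram, so g ≅ A_3 ⊕ E_7 (dimension 15 + 133 = 148).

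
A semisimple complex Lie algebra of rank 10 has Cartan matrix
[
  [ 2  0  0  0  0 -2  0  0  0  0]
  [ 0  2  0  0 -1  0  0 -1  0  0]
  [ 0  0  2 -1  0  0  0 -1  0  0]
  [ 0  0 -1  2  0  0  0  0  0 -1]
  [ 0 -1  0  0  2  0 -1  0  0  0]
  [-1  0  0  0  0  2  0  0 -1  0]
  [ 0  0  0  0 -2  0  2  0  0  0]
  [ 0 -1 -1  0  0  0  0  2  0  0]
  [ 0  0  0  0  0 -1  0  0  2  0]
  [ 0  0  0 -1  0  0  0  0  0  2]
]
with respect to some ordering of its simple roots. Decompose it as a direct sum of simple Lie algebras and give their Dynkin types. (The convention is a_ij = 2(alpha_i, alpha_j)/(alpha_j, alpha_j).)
C_3 (sp(6)) + C_7 (sp(14))

The diagram associated to this matrix has two connected components: the simple roots {alpha_1, alpha_6, alpha_9} form a chain of 3 nodes with a double edge at one end; the terminal node there is the unique long simple root (C_3), and {alpha_2, alpha_3, alpha_4, alpha_5, alpha_7, alpha_8, alpha_10} form a chain of 7 nodes with a double edge at one end; the terminal node there is the unique long simple root (C_7). A semisimple Lie algebra decomposes uniquely as the direct sum of simple ideals, one per connected component of its Dynkin diagram, so g ≅ C_3 ⊕ C_7 (dimension 21 + 105 = 126).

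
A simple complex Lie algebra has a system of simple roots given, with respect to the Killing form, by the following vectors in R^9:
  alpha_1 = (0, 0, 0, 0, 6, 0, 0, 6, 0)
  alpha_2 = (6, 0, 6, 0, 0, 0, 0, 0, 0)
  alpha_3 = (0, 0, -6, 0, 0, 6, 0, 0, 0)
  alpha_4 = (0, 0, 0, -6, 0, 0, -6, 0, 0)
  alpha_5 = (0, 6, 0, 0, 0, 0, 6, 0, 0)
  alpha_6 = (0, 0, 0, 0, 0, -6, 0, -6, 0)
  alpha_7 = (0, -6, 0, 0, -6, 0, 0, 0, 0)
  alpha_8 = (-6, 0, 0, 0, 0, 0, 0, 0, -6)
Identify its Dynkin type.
A_8 (sl(9))

Compute the Cartan integers a_ij = 2(alpha_i, alpha_j)/(alpha_j, alpha_j); the resulting 8x8 Cartan matrix is
[[2, 0, 0, 0, 0, -1, -1, 0], [0, 2, -1, 0, 0, 0, 0, -1], [0, -1, 2, 0, 0, -1, 0, 0], [0, 0, 0, 2, -1, 0, 0, 0], [0, 0, 0, -1, 2, 0, -1, 0], [-1, 0, -1, 0, 0, 2, 0, 0], [-1, 0, 0, 0, -1, 0, 2, 0], [0, -1, 0, 0, 0, 0, 0, 2]].
All simple roots have the same length, so the diagram is simply laced. The associated Dynkin diagram is a chain of 8 nodes with single edges (A_8), so the type is A_8 (the algebra sl(9)).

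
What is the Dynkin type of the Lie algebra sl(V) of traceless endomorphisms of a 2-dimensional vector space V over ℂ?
This is sl(2), which has dimension 2^2 - 1 = 3 and rank 2 - 1 = 1 (a Cartan subalgebra is the diagonal traceless matrices). In the classification of classical Lie algebras, the special linear algebra sl(n+1) has type A_n; here n = 1, so the Dynkin diagram is a chain of 1 nodes with single edges (A_1). Hence the type is A_1.

A_1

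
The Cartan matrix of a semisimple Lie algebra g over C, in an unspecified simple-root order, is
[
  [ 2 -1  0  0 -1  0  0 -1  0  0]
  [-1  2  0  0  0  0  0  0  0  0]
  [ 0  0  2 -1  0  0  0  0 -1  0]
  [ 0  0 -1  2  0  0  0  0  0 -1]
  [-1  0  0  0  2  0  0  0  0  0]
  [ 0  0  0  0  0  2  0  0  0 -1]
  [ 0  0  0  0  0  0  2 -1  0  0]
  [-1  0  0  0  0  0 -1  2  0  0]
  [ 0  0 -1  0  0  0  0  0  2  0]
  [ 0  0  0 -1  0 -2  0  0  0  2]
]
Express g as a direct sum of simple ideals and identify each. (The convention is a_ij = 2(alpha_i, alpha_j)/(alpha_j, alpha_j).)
B_5 + D_5

The diagram associated to this matrix has two connected components: the simple roots {alpha_3, alpha_4, alpha_6, alpha_9, alpha_10} form a chain of 5 nodes with a double edge at one end; the terminal node there is the unique short simple root (B_5), and {alpha_1, alpha_2, alpha_5, alpha_7, alpha_8} form a chain of 3 nodes with a fork of two nodes at one end (D_5). A semisimple Lie algebra decomposes uniquely as the direct sum of simple ideals, one per connected component of its Dynkin diagram, so g ≅ B_5 ⊕ D_5 (dimension 55 + 45 = 100).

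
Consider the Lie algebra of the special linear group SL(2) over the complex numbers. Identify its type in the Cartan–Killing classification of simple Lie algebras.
A_1 (sl(2))

This is sl(2), which has dimension 2^2 - 1 = 3 and rank 2 - 1 = 1 (a Cartan subalgebra is the diagonal traceless matrices). In the classification of classical Lie algebras, the special linear algebra sl(n+1) has type A_n; here n = 1, so the Dynkin diagram is a chain of 1 nodes with single edges (A_1). Hence the type is A_1.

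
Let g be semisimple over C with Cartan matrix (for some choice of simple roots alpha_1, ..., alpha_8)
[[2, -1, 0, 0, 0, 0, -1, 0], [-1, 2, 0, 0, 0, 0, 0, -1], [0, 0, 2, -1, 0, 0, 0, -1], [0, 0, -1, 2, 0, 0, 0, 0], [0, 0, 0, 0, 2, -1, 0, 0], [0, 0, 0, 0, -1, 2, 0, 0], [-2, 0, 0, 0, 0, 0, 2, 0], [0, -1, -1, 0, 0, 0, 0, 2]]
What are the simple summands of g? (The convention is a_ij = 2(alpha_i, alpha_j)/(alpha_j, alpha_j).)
A_2 ⊕ C_6

The diagram associated to this matrix has two connected components: the simple roots {alpha_5, alpha_6} form a chain of 2 nodes with single edges (A_2), and {alpha_1, alpha_2, alpha_3, alpha_4, alpha_7, alpha_8} form a chain of 6 nodes with a double edge at one end; the terminal node there is the unique long simple root (C_6). A semisimple Lie algebra decomposes uniquely as the direct sum of simple ideals, one per connected component of its Dynkin diagram, so g ≅ A_2 ⊕ C_6 (dimension 8 + 78 = 86).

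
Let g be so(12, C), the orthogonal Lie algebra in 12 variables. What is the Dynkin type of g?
This is so(12) with 12 even, which has dimension 12(12-1)/2 = 66 and rank 12/2 = 6. In the classification of classical Lie algebras, the orthogonal algebra so(2n) in an even number of variables has type D_n; here n = 6, so the Dynkin diagram is a chain of 4 nodes with a fork of two nodes at one end (D_6). Hence the type is D_6.

D_6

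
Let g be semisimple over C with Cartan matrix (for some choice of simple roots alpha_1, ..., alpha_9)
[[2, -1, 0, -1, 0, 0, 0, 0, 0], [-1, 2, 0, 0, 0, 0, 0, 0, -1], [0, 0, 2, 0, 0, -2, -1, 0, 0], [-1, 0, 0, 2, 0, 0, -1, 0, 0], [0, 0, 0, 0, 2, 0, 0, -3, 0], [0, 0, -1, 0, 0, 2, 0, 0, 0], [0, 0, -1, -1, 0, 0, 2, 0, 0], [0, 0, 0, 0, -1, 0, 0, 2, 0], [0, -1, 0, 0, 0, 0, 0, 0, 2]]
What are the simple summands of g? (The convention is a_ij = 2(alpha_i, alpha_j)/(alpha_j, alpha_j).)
The diagram associated to this matrix has two connected components: the simple roots {alpha_1, alpha_2, alpha_3, alpha_4, alpha_6, alpha_7, alpha_9} form a chain of 7 nodes with a double edge at one end; the terminal node there is the unique short simple root (B_7), and {alpha_5, alpha_8} form two nodes joined by a triple edge (G_2). A semisimple Lie algebra decomposes uniquely as the direct sum of simple ideals, one per connected component of its Dynkin diagram, so g ≅ B_7 ⊕ G_2 (dimension 105 + 14 = 119).

B_7 + G_2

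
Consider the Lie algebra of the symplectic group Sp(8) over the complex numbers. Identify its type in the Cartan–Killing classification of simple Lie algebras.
This is sp(8), which has dimension 8(8+1)/2 = 36 and rank 8/2 = 4. In the classification of classical Lie algebras, the symplectic algebra sp(2n) has type C_n; here n = 4, so the Dynkin diagram is a chain of 4 nodes with a double edge at one end; the terminal node there is the unique long simple root (C_4). Hence the type is C_4.

type C_4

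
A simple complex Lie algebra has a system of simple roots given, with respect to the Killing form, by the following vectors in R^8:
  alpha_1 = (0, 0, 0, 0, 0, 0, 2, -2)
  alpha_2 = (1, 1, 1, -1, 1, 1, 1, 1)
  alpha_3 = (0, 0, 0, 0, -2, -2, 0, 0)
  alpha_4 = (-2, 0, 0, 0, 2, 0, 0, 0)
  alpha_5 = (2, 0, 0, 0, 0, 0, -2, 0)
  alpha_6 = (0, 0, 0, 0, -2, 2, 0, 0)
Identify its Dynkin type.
E_6

Compute the Cartan integers a_ij = 2(alpha_i, alpha_j)/(alpha_j, alpha_j); the resulting 6x6 Cartan matrix is
[[2, 0, 0, 0, -1, 0], [0, 2, -1, 0, 0, 0], [0, -1, 2, -1, 0, 0], [0, 0, -1, 2, -1, -1], [-1, 0, 0, -1, 2, 0], [0, 0, 0, -1, 0, 2]].
All simple roots have the same length, so the diagram is simply laced. The associated Dynkin diagram is a chain of 5 nodes with one extra node attached to the third node from one end (E_6), so the type is E_6.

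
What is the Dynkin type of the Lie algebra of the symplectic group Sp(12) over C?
type C_6

This is sp(12), which has dimension 12(12+1)/2 = 78 and rank 12/2 = 6. In the classification of classical Lie algebras, the symplectic algebra sp(2n) has type C_n; here n = 6, so the Dynkin diagram is a chain of 6 nodes with a double edge at one end; the terminal node there is the unique long simple root (C_6). Hence the type is C_6.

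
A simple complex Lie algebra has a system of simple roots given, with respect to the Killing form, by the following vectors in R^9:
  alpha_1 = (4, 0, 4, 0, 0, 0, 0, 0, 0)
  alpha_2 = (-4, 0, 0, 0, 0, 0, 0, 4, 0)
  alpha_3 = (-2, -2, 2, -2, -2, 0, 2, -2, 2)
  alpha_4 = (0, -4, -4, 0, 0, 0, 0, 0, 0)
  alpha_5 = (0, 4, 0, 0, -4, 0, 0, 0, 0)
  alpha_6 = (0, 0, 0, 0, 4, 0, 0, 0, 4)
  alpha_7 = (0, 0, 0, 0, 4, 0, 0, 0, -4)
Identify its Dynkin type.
type E_7

Compute the Cartan integers a_ij = 2(alpha_i, alpha_j)/(alpha_j, alpha_j); the resulting 7x7 Cartan matrix is
[[2, -1, 0, -1, 0, 0, 0], [-1, 2, 0, 0, 0, 0, 0], [0, 0, 2, 0, 0, 0, -1], [-1, 0, 0, 2, -1, 0, 0], [0, 0, 0, -1, 2, -1, -1], [0, 0, 0, 0, -1, 2, 0], [0, 0, -1, 0, -1, 0, 2]].
All simple roots have the same length, so the diagram is simply laced. The associated Dynkin diagram is a chain of 6 nodes with one extra node attached to the third node from one end (E_7), so the type is E_7.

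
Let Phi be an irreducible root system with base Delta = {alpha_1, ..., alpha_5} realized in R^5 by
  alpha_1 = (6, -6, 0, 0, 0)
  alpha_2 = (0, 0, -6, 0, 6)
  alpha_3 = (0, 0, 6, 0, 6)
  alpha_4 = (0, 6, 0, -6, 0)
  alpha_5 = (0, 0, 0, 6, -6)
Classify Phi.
Compute the Cartan integers a_ij = 2(alpha_i, alpha_j)/(alpha_j, alpha_j); the resulting 5x5 Cartan matrix is
[[2, 0, 0, -1, 0], [0, 2, 0, 0, -1], [0, 0, 2, 0, -1], [-1, 0, 0, 2, -1], [0, -1, -1, -1, 2]].
All simple roots have the same length, so the diagram is simply laced. The associated Dynkin diagram is a chain of 3 nodes with a fork of two nodes at one end (D_5), so the type is D_5 (the algebra so(10)).

D5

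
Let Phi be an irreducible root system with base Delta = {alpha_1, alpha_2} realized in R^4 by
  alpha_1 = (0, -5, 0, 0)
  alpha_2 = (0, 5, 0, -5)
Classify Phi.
B_2

Compute the Cartan integers a_ij = 2(alpha_i, alpha_j)/(alpha_j, alpha_j); the resulting 2x2 Cartan matrix is
[[2, -1], [-2, 2]].
The roots have two lengths (squared-length ratio 2:1); the short ones are alpha_{1}. The associated Dynkin diagram is a chain of 2 nodes with a double edge at one end; the terminal node there is the unique short simple root (B_2), so the type is B_2 (the algebra so(5)).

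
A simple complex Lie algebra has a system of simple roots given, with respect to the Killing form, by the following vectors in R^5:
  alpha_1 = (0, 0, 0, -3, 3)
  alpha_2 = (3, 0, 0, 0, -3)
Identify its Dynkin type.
A2

Compute the Cartan integers a_ij = 2(alpha_i, alpha_j)/(alpha_j, alpha_j); the resulting 2x2 Cartan matrix is
[[2, -1], [-1, 2]].
All simple roots have the same length, so the diagram is simply laced. The associated Dynkin diagram is a chain of 2 nodes with single edges (A_2), so the type is A_2 (the algebra sl(3)).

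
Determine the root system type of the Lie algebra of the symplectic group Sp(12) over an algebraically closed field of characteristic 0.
This is sp(12), which has dimension 12(12+1)/2 = 78 and rank 12/2 = 6. In the classification of classical Lie algebras, the symplectic algebra sp(2n) has type C_n; here n = 6, so the Dynkin diagram is a chain of 6 nodes with a double edge at one end; the terminal node there is the unique long simple root (C_6). Hence the type is C_6.

C_6 (sp(12))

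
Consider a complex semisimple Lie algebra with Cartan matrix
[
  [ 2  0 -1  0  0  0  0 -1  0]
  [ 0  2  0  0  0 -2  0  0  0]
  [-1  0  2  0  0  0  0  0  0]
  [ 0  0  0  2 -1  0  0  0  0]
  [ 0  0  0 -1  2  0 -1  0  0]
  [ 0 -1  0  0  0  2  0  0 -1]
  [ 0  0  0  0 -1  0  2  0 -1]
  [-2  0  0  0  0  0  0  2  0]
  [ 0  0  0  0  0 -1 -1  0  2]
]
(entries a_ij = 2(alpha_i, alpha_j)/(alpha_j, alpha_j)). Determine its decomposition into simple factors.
C_3 (sp(6)) + C_6 (sp(12))

The diagram associated to this matrix has two connected components: the simple roots {alpha_1, alpha_3, alpha_8} form a chain of 3 nodes with a double edge at one end; the terminal node there is the unique long simple root (C_3), and {alpha_2, alpha_4, alpha_5, alpha_6, alpha_7, alpha_9} form a chain of 6 nodes with a double edge at one end; the terminal node there is the unique long simple root (C_6). A semisimple Lie algebra decomposes uniquely as the direct sum of simple ideals, one per connected component of its Dynkin diagram, so g ≅ C_3 ⊕ C_6 (dimension 21 + 78 = 99).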